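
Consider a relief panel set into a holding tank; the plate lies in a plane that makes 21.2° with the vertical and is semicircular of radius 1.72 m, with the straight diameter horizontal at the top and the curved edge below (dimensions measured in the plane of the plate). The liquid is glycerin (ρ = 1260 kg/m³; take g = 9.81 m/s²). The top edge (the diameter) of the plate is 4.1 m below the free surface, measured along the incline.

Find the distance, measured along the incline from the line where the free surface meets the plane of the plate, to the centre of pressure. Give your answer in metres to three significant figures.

γ = ρg = 1260 × 9.81 / 1000 = 12.3606 kN/m³.
The plate makes 21.2° with the vertical, i.e. θ = 90° − 21.2° = 68.8° to the horizontal. Measuring y along the incline from the free-surface line, vertical depth h = y·sinθ with sinθ = 0.932324.
The centroid of a semicircle lies 4r/(3π) = 0.729991 m from the diameter, here below the top edge, so y_c = 4.1 + 0.729991 = 4.82999 m and h_c = 4.82999 × 0.932324 = 4.50312 m.
A = πr²/2 = π × 1.72²/2 = 4.64704 m².
Resultant F = γ·h_c·A = 12.3606 × 4.50312 × 4.64704 = 258.66 kN.
I_c = (π/8 − 8/(9π))·r⁴ = 0.109757 × 1.72⁴ = 0.960608 m⁴.
Centre of pressure: y_p = y_c + I_c/(y_c·A) = 4.82999 + 0.960608/(4.82999 × 4.64704) = 4.82999 + 0.042798 = 4.87279 m along the plane.

y_p = 4.87 m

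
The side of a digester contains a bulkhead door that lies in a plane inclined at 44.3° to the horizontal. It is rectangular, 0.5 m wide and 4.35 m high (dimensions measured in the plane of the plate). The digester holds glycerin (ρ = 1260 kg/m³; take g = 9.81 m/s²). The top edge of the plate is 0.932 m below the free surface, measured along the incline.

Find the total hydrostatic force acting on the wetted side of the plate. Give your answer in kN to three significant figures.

γ = ρg = 1260 × 9.81 / 1000 = 12.3606 kN/m³.
Let θ = 44.3° be the plate's angle to the horizontal; measure y along the incline from where the plane meets the free surface. Vertical depth h = y·sinθ with sinθ = 0.698415.
The centroid lies 4.35/2 = 2.175 m below the top edge, so y_c = 0.932 + 2.175 = 3.107 m and h_c = 3.107 × 0.698415 = 2.16998 m.
A = 0.5 × 4.35 = 2.175 m².
Resultant F = γ·h_c·A = 12.3606 × 2.16998 × 2.175 = 58.3384 kN.

F ≈ 58.3 kN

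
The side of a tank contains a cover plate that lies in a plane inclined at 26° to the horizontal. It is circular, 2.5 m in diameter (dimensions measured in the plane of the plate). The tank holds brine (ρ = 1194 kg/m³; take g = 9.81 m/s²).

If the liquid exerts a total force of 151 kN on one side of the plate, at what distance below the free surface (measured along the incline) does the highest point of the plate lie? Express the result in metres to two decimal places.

γ = ρg = 1194 × 9.81 / 1000 = 11.71314 kN/m³.
A = π(1.25)² = 4.90874 m².
From F = γ·h_c·A, the centroid depth is h_c = 151/(11.71314 × 4.90874) = 2.62623 m.
Let θ = 26° be the plate's angle to the horizontal; measure y along the incline from where the plane meets the free surface. Vertical depth h = y·sinθ with sinθ = 0.438371.
Along the incline, y_c = h_c/sinθ = 2.62623/0.438371 = 5.99088 m.
The centroid is at the centre, 1.25 m below the top of the plate, so the highest point sits at y_top = 5.99088 − 1.25 = 4.74088 m along the incline.

y_top ≈ 4.74 m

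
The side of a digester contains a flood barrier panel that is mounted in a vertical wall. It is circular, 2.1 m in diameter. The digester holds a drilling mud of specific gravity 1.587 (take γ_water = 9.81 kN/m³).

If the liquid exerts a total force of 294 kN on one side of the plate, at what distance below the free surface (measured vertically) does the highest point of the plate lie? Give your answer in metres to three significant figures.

d_top ≈ 4.40 m

γ = 1.587 × 9.81 = 15.56847 kN/m³.
A = π(1.05)² = 3.46361 m².
From F = γ·h_c·A, the centroid depth is h_c = 294/(15.56847 × 3.46361) = 5.45221 m.
The centroid is at the centre, 1.05 m below the top of the plate, so the highest point sits at h_top = 5.45221 − 1.05 = 4.40221 m below the surface.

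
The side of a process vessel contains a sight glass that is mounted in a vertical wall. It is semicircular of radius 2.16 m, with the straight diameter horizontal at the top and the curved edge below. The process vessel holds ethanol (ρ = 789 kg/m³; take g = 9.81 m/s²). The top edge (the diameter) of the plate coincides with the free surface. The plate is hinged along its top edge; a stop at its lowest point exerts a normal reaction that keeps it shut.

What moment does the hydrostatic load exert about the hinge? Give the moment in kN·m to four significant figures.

M ≈ 66.16 kN·m

γ = ρg = 789 × 9.81 / 1000 = 7.74009 kN/m³.
The centroid of a semicircle lies 4r/(3π) = 0.916732 m from the diameter, here below the top edge, so the centroid depth is h_c = 0.916732 m.
A = πr²/2 = π × 2.16²/2 = 7.32871 m².
Resultant F = γ·h_c·A = 7.74009 × 0.916732 × 7.32871 = 52.0015 kN.
I_c = (π/8 − 8/(9π))·r⁴ = 0.109757 × 2.16⁴ = 2.38917 m⁴.
Centre of pressure: y_p = y_c + I_c/(y_c·A) = 0.916732 + 2.38917/(0.916732 × 7.32871) = 0.916732 + 0.355613 = 1.27235 m along the plane.
The resultant acts 0.916732 + 0.355613 = 1.27235 m (along the plate) below the hinge at the top edge, so the moment about the hinge is M = F × 1.27235 = 52.0015 × 1.27235 = 66.1641 kN·m.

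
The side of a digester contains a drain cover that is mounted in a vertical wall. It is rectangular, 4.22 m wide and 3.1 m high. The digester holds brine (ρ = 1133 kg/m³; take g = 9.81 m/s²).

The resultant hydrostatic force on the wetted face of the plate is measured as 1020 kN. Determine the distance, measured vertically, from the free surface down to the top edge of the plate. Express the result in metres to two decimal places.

d_top ≈ 5.46 m

γ = ρg = 1133 × 9.81 / 1000 = 11.11473 kN/m³.
A = 4.22 × 3.1 = 13.082 m².
From F = γ·h_c·A, the centroid depth is h_c = 1020/(11.11473 × 13.082) = 7.01499 m.
The centroid lies 3.1/2 = 1.55 m below the top edge, so the top edge sits at h_top = 7.01499 − 1.55 = 5.46499 m below the surface.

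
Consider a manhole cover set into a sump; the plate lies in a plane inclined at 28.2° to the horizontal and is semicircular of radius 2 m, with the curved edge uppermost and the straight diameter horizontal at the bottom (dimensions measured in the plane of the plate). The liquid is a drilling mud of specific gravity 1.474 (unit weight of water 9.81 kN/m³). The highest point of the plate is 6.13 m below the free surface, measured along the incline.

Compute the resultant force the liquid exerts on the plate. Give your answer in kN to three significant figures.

F ≈ 313 kN

γ = 1.474 × 9.81 = 14.45994 kN/m³.
Let θ = 28.2° be the plate's angle to the horizontal; measure y along the incline from where the plane meets the free surface. Vertical depth h = y·sinθ with sinθ = 0.472551.
The centroid lies 4r/(3π) = 0.848826 m above the diameter, so r − 4r/(3π) = 2 − 0.848826 = 1.15117 m below the topmost point, so y_c = 6.13 + 1.15117 = 7.28117 m and h_c = 7.28117 × 0.472551 = 3.44072 m.
A = πr²/2 = π × 2²/2 = 6.28319 m².
Resultant F = γ·h_c·A = 14.45994 × 3.44072 × 6.28319 = 312.605 kN.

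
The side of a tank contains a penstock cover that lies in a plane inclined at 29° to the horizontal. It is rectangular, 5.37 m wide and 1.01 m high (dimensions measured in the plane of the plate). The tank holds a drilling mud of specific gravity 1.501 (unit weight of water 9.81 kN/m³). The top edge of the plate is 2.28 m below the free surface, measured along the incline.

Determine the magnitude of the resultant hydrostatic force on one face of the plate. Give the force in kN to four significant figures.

γ = 1.501 × 9.81 = 14.72481 kN/m³.
Let θ = 29° be the plate's angle to the horizontal; measure y along the incline from where the plane meets the free surface. Vertical depth h = y·sinθ with sinθ = 0.484810.
The centroid lies 1.01/2 = 0.505 m below the top edge, so y_c = 2.28 + 0.505 = 2.785 m and h_c = 2.785 × 0.484810 = 1.3502 m.
A = 5.37 × 1.01 = 5.4237 m².
Resultant F = γ·h_c·A = 14.72481 × 1.3502 × 5.4237 = 107.831 kN.

F ≈ 107.8 kN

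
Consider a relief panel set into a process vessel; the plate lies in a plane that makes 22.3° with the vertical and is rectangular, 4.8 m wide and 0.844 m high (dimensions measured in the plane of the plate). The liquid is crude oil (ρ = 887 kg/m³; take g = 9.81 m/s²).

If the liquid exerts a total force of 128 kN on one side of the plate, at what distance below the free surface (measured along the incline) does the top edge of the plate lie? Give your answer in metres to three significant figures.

γ = ρg = 887 × 9.81 / 1000 = 8.70147 kN/m³.
A = 4.8 × 0.844 = 4.0512 m².
From F = γ·h_c·A, the centroid depth is h_c = 128/(8.70147 × 4.0512) = 3.63106 m.
The plate makes 22.3° with the vertical, i.e. θ = 90° − 22.3° = 67.7° to the horizontal. Measuring y along the incline from the free-surface line, vertical depth h = y·sinθ with sinθ = 0.925210.
Along the incline, y_c = h_c/sinθ = 3.63106/0.925210 = 3.92458 m.
The centroid lies 0.844/2 = 0.422 m below the top edge, so the top edge sits at y_top = 3.92458 − 0.422 = 3.50258 m along the incline.

y_top ≈ 3.50 m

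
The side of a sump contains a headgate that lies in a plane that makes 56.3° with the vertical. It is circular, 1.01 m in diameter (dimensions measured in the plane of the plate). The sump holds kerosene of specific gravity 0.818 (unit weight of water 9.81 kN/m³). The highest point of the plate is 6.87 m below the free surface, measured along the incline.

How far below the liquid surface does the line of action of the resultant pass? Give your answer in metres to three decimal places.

γ = 0.818 × 9.81 = 8.02458 kN/m³.
The plate makes 56.3° with the vertical, i.e. θ = 90° − 56.3° = 33.7° to the horizontal. Measuring y along the incline from the free-surface line, vertical depth h = y·sinθ with sinθ = 0.554844.
The centroid is at the centre, 0.505 m below the top of the plate, so y_c = 6.87 + 0.505 = 7.375 m and h_c = 7.375 × 0.554844 = 4.09197 m.
A = π(0.505)² = 0.801185 m².
Resultant F = γ·h_c·A = 8.02458 × 4.09197 × 0.801185 = 26.308 kN.
I_c = πr⁴/4 = π × 0.505⁴/4 = 0.0510805 m⁴.
Centre of pressure: y_p = y_c + I_c/(y_c·A) = 7.375 + 0.0510805/(7.375 × 0.801185) = 7.375 + 0.00864491 = 7.38364 m along the plane.
Vertically, h_p = y_p·sinθ = 7.38364 × 0.554844 = 4.09677 m.

h_p = 4.097 m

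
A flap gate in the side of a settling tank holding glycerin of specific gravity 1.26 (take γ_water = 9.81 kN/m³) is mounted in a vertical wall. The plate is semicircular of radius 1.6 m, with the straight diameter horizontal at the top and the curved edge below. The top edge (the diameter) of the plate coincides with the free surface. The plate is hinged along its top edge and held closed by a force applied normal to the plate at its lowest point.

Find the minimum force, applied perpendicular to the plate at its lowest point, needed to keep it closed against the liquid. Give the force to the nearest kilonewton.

γ = 1.26 × 9.81 = 12.3606 kN/m³.
The centroid of a semicircle lies 4r/(3π) = 0.679061 m from the diameter, here below the top edge, so the centroid depth is h_c = 0.679061 m.
A = πr²/2 = π × 1.6²/2 = 4.02124 m².
Resultant F = γ·h_c·A = 12.3606 × 0.679061 × 4.02124 = 33.7527 kN.
I_c = (π/8 − 8/(9π))·r⁴ = 0.109757 × 1.6⁴ = 0.719303 m⁴.
Centre of pressure: y_p = y_c + I_c/(y_c·A) = 0.679061 + 0.719303/(0.679061 × 4.02124) = 0.679061 + 0.263417 = 0.942478 m along the plane.
The resultant acts 0.679061 + 0.263417 = 0.942478 m (along the plate) below the hinge at the top edge, so the moment about the hinge is M = F × 0.942478 = 33.7527 × 0.942478 = 31.8112 kN·m.
A normal force at the bottom, 1.6 m from the hinge, must supply this moment: P = 31.8112/1.6 = 19.882 kN.

P ≈ 20 kN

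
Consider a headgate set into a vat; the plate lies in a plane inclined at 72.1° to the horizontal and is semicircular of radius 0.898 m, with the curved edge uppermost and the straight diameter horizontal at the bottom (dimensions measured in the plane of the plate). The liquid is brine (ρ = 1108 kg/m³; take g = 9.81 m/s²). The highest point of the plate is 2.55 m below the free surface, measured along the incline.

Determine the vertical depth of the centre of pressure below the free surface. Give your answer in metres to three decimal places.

γ = ρg = 1108 × 9.81 / 1000 = 10.86948 kN/m³.
Let θ = 72.1° be the plate's angle to the horizontal; measure y along the incline from where the plane meets the free surface. Vertical depth h = y·sinθ with sinθ = 0.951594.
The centroid lies 4r/(3π) = 0.381123 m above the diameter, so r − 4r/(3π) = 0.898 − 0.381123 = 0.516877 m below the topmost point, so y_c = 2.55 + 0.516877 = 3.06688 m and h_c = 3.06688 × 0.951594 = 2.91842 m.
A = πr²/2 = π × 0.898²/2 = 1.2667 m².
Resultant F = γ·h_c·A = 10.86948 × 2.91842 × 1.2667 = 40.1819 kN.
I_c = (π/8 − 8/(9π))·r⁴ = 0.109757 × 0.898⁴ = 0.0713736 m⁴.
Centre of pressure: y_p = y_c + I_c/(y_c·A) = 3.06688 + 0.0713736/(3.06688 × 1.2667) = 3.06688 + 0.0183724 = 3.08525 m along the plane.
Vertically, h_p = y_p·sinθ = 3.08525 × 0.951594 = 2.93591 m.

h_p = 2.936 m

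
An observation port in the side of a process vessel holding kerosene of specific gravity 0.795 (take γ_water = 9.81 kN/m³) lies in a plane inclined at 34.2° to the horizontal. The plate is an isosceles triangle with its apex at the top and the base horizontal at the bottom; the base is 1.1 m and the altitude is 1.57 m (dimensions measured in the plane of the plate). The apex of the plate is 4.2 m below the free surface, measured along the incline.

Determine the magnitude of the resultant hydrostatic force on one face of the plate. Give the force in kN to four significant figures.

γ = 0.795 × 9.81 = 7.79895 kN/m³.
Let θ = 34.2° be the plate's angle to the horizontal; measure y along the incline from where the plane meets the free surface. Vertical depth h = y·sinθ with sinθ = 0.562083.
With the apex up, the centroid sits 2h/3 = 2 × 1.57/3 = 1.04667 m below the apex, so y_c = 4.2 + 1.04667 = 5.24667 m and h_c = 5.24667 × 0.562083 = 2.94906 m.
A = ½ × 1.1 × 1.57 = 0.8635 m².
Resultant F = γ·h_c·A = 7.79895 × 2.94906 × 0.8635 = 19.8601 kN.

F ≈ 19.86 kN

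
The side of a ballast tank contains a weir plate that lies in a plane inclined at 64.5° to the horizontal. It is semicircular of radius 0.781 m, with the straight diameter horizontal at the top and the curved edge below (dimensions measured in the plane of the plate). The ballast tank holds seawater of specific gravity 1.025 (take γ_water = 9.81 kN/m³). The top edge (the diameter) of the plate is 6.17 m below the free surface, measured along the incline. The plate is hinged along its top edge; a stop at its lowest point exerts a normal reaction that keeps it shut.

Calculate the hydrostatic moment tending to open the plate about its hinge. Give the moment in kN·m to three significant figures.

M ≈ 19.1 kN·m

γ = 1.025 × 9.81 = 10.05525 kN/m³.
Let θ = 64.5° be the plate's angle to the horizontal; measure y along the incline from where the plane meets the free surface. Vertical depth h = y·sinθ with sinθ = 0.902585.
The centroid of a semicircle lies 4r/(3π) = 0.331467 m from the diameter, here below the top edge, so y_c = 6.17 + 0.331467 = 6.50147 m and h_c = 6.50147 × 0.902585 = 5.86813 m.
A = πr²/2 = π × 0.781²/2 = 0.958124 m².
Resultant F = γ·h_c·A = 10.05525 × 5.86813 × 0.958124 = 56.5346 kN.
I_c = (π/8 − 8/(9π))·r⁴ = 0.109757 × 0.781⁴ = 0.0408354 m⁴.
Centre of pressure: y_p = y_c + I_c/(y_c·A) = 6.50147 + 0.0408354/(6.50147 × 0.958124) = 6.50147 + 0.00655547 = 6.50803 m along the plane.
The resultant acts 0.331467 + 0.00655547 = 0.338022 m (along the plate) below the hinge at the top edge, so the moment about the hinge is M = F × 0.338022 = 56.5346 × 0.338022 = 19.1099 kN·m.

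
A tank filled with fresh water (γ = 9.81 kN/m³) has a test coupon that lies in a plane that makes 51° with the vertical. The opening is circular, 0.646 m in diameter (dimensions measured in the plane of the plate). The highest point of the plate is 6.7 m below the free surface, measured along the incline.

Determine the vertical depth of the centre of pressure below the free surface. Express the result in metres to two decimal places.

γ = 9.81 kN/m³.
The plate makes 51° with the vertical, i.e. θ = 90° − 51° = 39° to the horizontal. Measuring y along the incline from the free-surface line, vertical depth h = y·sinθ with sinθ = 0.629320.
The centroid is at the centre, 0.323 m below the top of the plate, so y_c = 6.7 + 0.323 = 7.023 m and h_c = 7.023 × 0.629320 = 4.41971 m.
A = π(0.323)² = 0.327759 m².
Resultant F = γ·h_c·A = 9.81 × 4.41971 × 0.327759 = 14.2108 kN.
I_c = πr⁴/4 = π × 0.323⁴/4 = 0.0085487 m⁴.
Centre of pressure: y_p = y_c + I_c/(y_c·A) = 7.023 + 0.0085487/(7.023 × 0.327759) = 7.023 + 0.00371384 = 7.02671 m along the plane.
Vertically, h_p = y_p·sinθ = 7.02671 × 0.629320 = 4.42205 m.

h_p = 4.42 m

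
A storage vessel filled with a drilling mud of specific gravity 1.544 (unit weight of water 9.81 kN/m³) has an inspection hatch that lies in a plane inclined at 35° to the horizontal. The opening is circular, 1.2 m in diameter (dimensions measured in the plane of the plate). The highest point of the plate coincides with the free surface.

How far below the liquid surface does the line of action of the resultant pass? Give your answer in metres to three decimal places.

h_p = 0.430 m

γ = 1.544 × 9.81 = 15.14664 kN/m³.
Let θ = 35° be the plate's angle to the horizontal; measure y along the incline from where the plane meets the free surface. Vertical depth h = y·sinθ with sinθ = 0.573576.
The centroid is at the centre, 0.6 m below the top of the plate, so y_c = 0.6 m and h_c = 0.6 × 0.573576 = 0.344146 m.
A = π(0.6)² = 1.13097 m².
Resultant F = γ·h_c·A = 15.14664 × 0.344146 × 1.13097 = 5.89536 kN.
I_c = πr⁴/4 = π × 0.6⁴/4 = 0.101788 m⁴.
Centre of pressure: y_p = y_c + I_c/(y_c·A) = 0.6 + 0.101788/(0.6 × 1.13097) = 0.6 + 0.150001 = 0.750001 m along the plane.
Vertically, h_p = y_p·sinθ = 0.750001 × 0.573576 = 0.430183 m.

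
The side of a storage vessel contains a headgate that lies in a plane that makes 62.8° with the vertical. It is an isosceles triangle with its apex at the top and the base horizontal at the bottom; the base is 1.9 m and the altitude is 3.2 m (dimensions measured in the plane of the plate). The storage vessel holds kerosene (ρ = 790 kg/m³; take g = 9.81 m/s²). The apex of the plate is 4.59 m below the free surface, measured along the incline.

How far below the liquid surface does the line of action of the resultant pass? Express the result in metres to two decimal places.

h_p = 3.11 m

γ = ρg = 790 × 9.81 / 1000 = 7.7499 kN/m³.
The plate makes 62.8° with the vertical, i.e. θ = 90° − 62.8° = 27.2° to the horizontal. Measuring y along the incline from the free-surface line, vertical depth h = y·sinθ with sinθ = 0.457098.
With the apex up, the centroid sits 2h/3 = 2 × 3.2/3 = 2.13333 m below the apex, so y_c = 4.59 + 2.13333 = 6.72333 m and h_c = 6.72333 × 0.457098 = 3.07322 m.
A = ½ × 1.9 × 3.2 = 3.04 m².
Resultant F = γ·h_c·A = 7.7499 × 3.07322 × 3.04 = 72.4041 kN.
I_c = b·h³/36 = 1.9 × 3.2³/36 = 1.72942 m⁴.
Centre of pressure: y_p = y_c + I_c/(y_c·A) = 6.72333 + 1.72942/(6.72333 × 3.04) = 6.72333 + 0.084614 = 6.80794 m along the plane.
Vertically, h_p = y_p·sinθ = 6.80794 × 0.457098 = 3.1119 m.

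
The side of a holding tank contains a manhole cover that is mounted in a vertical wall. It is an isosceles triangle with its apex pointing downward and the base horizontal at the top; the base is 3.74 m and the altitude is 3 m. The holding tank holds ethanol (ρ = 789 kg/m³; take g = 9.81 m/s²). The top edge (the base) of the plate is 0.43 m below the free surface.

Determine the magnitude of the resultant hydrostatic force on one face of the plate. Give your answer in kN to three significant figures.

γ = ρg = 789 × 9.81 / 1000 = 7.74009 kN/m³.
With the apex down, the centroid sits h/3 = 3/3 = 1 m below the base (the top edge), so the centroid depth is h_c = 0.43 + 1 = 1.43 m.
A = ½ × 3.74 × 3 = 5.61 m².
Resultant F = γ·h_c·A = 7.74009 × 1.43 × 5.61 = 62.0933 kN.

F ≈ 62.1 kN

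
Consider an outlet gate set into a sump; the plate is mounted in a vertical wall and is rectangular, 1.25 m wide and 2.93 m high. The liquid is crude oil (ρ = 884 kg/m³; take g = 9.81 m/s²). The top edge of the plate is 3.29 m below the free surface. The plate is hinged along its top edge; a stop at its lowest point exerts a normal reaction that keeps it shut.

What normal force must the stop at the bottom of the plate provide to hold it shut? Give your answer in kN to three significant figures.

P ≈ 83.3 kN

γ = ρg = 884 × 9.81 / 1000 = 8.67204 kN/m³.
The centroid lies 2.93/2 = 1.465 m below the top edge, so the centroid depth is h_c = 3.29 + 1.465 = 4.755 m.
A = 1.25 × 2.93 = 3.6625 m².
Resultant F = γ·h_c·A = 8.67204 × 4.755 × 3.6625 = 151.025 kN.
I_c = b·h³/12 = 1.25 × 2.93³/12 = 2.62018 m⁴.
Centre of pressure: y_p = y_c + I_c/(y_c·A) = 4.755 + 2.62018/(4.755 × 3.6625) = 4.755 + 0.150454 = 4.90545 m along the plane.
The resultant acts 1.465 + 0.150454 = 1.61545 m (along the plate) below the hinge at the top edge, so the moment about the hinge is M = F × 1.61545 = 151.025 × 1.61545 = 243.973 kN·m.
A normal force at the bottom, 2.93 m from the hinge, must supply this moment: P = 243.973/2.93 = 83.2672 kN.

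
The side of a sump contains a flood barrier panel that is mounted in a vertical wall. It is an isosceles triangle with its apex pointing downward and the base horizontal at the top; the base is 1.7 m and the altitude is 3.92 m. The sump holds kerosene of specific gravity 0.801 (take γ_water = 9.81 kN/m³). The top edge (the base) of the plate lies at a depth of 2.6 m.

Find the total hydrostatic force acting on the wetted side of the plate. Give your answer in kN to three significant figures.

γ = 0.801 × 9.81 = 7.85781 kN/m³.
With the apex down, the centroid sits h/3 = 3.92/3 = 1.30667 m below the base (the top edge), so the centroid depth is h_c = 2.6 + 1.30667 = 3.90667 m.
A = ½ × 1.7 × 3.92 = 3.332 m².
Resultant F = γ·h_c·A = 7.85781 × 3.90667 × 3.332 = 102.285 kN.

F ≈ 102 kN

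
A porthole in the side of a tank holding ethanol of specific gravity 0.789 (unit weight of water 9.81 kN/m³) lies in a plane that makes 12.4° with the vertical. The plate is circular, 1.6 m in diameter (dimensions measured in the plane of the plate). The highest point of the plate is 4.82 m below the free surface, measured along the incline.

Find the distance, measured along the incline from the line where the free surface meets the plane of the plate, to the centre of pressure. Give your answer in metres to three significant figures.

γ = 0.789 × 9.81 = 7.74009 kN/m³.
The plate makes 12.4° with the vertical, i.e. θ = 90° − 12.4° = 77.6° to the horizontal. Measuring y along the incline from the free-surface line, vertical depth h = y·sinθ with sinθ = 0.976672.
The centroid is at the centre, 0.8 m below the top of the plate, so y_c = 4.82 + 0.8 = 5.62 m and h_c = 5.62 × 0.976672 = 5.4889 m.
A = π(0.8)² = 2.01062 m².
Resultant F = γ·h_c·A = 7.74009 × 5.4889 × 2.01062 = 85.4203 kN.
I_c = πr⁴/4 = π × 0.8⁴/4 = 0.321699 m⁴.
Centre of pressure: y_p = y_c + I_c/(y_c·A) = 5.62 + 0.321699/(5.62 × 2.01062) = 5.62 + 0.0284697 = 5.64847 m along the plane.

y_p = 5.65 m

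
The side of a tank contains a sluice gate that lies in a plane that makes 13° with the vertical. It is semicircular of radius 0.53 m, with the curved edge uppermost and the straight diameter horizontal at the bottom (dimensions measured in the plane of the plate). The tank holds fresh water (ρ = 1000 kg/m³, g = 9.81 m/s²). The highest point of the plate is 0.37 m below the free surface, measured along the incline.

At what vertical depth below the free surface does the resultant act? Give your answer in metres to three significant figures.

h_p = 0.686 m

γ = ρg = 1000 × 9.81 = 9810 N/m³ = 9.81 kN/m³.
The plate makes 13° with the vertical, i.e. θ = 90° − 13° = 77° to the horizontal. Measuring y along the incline from the free-surface line, vertical depth h = y·sinθ with sinθ = 0.974370.
The centroid lies 4r/(3π) = 0.224939 m above the diameter, so r − 4r/(3π) = 0.53 − 0.224939 = 0.305061 m below the topmost point, so y_c = 0.37 + 0.305061 = 0.675061 m and h_c = 0.675061 × 0.974370 = 0.657759 m.
A = πr²/2 = π × 0.53²/2 = 0.441237 m².
Resultant F = γ·h_c·A = 9.81 × 0.657759 × 0.441237 = 2.84713 kN.
I_c = (π/8 − 8/(9π))·r⁴ = 0.109757 × 0.53⁴ = 0.00866036 m⁴.
Centre of pressure: y_p = y_c + I_c/(y_c·A) = 0.675061 + 0.00866036/(0.675061 × 0.441237) = 0.675061 + 0.0290751 = 0.704136 m along the plane.
Vertically, h_p = y_p·sinθ = 0.704136 × 0.974370 = 0.686089 m.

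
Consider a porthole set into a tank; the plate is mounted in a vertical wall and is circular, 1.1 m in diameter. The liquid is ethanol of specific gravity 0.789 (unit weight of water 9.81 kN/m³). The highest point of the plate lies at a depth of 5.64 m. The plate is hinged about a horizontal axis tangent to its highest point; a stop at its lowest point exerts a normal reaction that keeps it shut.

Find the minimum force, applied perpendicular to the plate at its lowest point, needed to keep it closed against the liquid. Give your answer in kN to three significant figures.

γ = 0.789 × 9.81 = 7.74009 kN/m³.
The centroid is at the centre, 0.55 m below the top of the plate, so the centroid depth is h_c = 5.64 + 0.55 = 6.19 m.
A = π(0.55)² = 0.950332 m².
Resultant F = γ·h_c·A = 7.74009 × 6.19 × 0.950332 = 45.5315 kN.
I_c = πr⁴/4 = π × 0.55⁴/4 = 0.0718688 m⁴.
Centre of pressure: y_p = y_c + I_c/(y_c·A) = 6.19 + 0.0718688/(6.19 × 0.950332) = 6.19 + 0.0122173 = 6.20222 m along the plane.
The resultant acts 0.55 + 0.0122173 = 0.562217 m (along the plate) below the hinge at the top edge, so the moment about the hinge is M = F × 0.562217 = 45.5315 × 0.562217 = 25.5986 kN·m.
A normal force at the bottom, 1.1 m from the hinge, must supply this moment: P = 25.5986/1.1 = 23.2715 kN.

P ≈ 23.3 kN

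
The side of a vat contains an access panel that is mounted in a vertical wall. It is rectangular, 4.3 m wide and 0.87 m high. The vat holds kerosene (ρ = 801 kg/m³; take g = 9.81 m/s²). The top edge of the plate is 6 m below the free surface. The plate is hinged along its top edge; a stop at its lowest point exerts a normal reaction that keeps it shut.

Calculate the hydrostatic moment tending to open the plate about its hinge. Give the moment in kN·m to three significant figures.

M ≈ 84.1 kN·m

γ = ρg = 801 × 9.81 / 1000 = 7.85781 kN/m³.
The centroid lies 0.87/2 = 0.435 m below the top edge, so the centroid depth is h_c = 6 + 0.435 = 6.435 m.
A = 4.3 × 0.87 = 3.741 m².
Resultant F = γ·h_c·A = 7.85781 × 6.435 × 3.741 = 189.164 kN.
I_c = b·h³/12 = 4.3 × 0.87³/12 = 0.235964 m⁴.
Centre of pressure: y_p = y_c + I_c/(y_c·A) = 6.435 + 0.235964/(6.435 × 3.741) = 6.435 + 0.00980188 = 6.4448 m along the plane.
The resultant acts 0.435 + 0.00980188 = 0.444802 m (along the plate) below the hinge at the top edge, so the moment about the hinge is M = F × 0.444802 = 189.164 × 0.444802 = 84.1405 kN·m.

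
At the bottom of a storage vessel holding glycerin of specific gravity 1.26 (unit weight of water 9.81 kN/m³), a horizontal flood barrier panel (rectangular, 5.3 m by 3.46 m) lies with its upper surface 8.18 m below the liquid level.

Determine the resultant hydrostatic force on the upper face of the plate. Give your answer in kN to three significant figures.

γ = 1.26 × 9.81 = 12.3606 kN/m³.
The plate is horizontal, so pressure is uniform at p = γ·h = 12.3606 × 8.18 = 101.11 kN/m².
A = 5.3 × 3.46 = 18.338 m².
F = p·A = 101.11 × 18.338 = 1854.16 kN.

F ≈ 1850 kN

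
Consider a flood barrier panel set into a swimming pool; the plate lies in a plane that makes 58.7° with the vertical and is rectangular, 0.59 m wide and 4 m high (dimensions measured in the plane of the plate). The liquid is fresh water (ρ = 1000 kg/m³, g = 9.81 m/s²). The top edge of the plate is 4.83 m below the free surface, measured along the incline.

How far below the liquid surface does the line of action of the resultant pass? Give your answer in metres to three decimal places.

γ = ρg = 1000 × 9.81 = 9810 N/m³ = 9.81 kN/m³.
The plate makes 58.7° with the vertical, i.e. θ = 90° − 58.7° = 31.3° to the horizontal. Measuring y along the incline from the free-surface line, vertical depth h = y·sinθ with sinθ = 0.519519.
The centroid lies 4/2 = 2 m below the top edge, so y_c = 4.83 + 2 = 6.83 m and h_c = 6.83 × 0.519519 = 3.54831 m.
A = 0.59 × 4 = 2.36 m².
Resultant F = γ·h_c·A = 9.81 × 3.54831 × 2.36 = 82.1491 kN.
I_c = b·h³/12 = 0.59 × 4³/12 = 3.14667 m⁴.
Centre of pressure: y_p = y_c + I_c/(y_c·A) = 6.83 + 3.14667/(6.83 × 2.36) = 6.83 + 0.195217 = 7.02522 m along the plane.
Vertically, h_p = y_p·sinθ = 7.02522 × 0.519519 = 3.64974 m.

h_p = 3.650 m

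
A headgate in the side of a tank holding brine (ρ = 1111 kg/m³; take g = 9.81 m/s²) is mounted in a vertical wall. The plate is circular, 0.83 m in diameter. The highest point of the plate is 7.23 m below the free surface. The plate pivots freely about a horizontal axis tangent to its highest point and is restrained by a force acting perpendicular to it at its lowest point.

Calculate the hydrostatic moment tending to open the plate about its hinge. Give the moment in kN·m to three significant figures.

M ≈ 19.0 kN·m

γ = ρg = 1111 × 9.81 / 1000 = 10.89891 kN/m³.
The centroid is at the centre, 0.415 m below the top of the plate, so the centroid depth is h_c = 7.23 + 0.415 = 7.645 m.
A = π(0.415)² = 0.541061 m².
Resultant F = γ·h_c·A = 10.89891 × 7.645 × 0.541061 = 45.0824 kN.
I_c = πr⁴/4 = π × 0.415⁴/4 = 0.023296 m⁴.
Centre of pressure: y_p = y_c + I_c/(y_c·A) = 7.645 + 0.023296/(7.645 × 0.541061) = 7.645 + 0.00563194 = 7.65063 m along the plane.
The resultant acts 0.415 + 0.00563194 = 0.420632 m (along the plate) below the hinge at the top edge, so the moment about the hinge is M = F × 0.420632 = 45.0824 × 0.420632 = 18.9631 kN·m.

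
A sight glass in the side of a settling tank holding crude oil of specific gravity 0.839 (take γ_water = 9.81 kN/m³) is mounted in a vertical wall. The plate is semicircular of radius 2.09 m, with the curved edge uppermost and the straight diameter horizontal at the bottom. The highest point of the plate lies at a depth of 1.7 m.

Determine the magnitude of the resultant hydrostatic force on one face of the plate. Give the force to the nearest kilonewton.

F ≈ 164 kN

γ = 0.839 × 9.81 = 8.23059 kN/m³.
The centroid lies 4r/(3π) = 0.887024 m above the diameter, so r − 4r/(3π) = 2.09 − 0.887024 = 1.20298 m below the topmost point, so the centroid depth is h_c = 1.7 + 1.20298 = 2.90298 m.
A = πr²/2 = π × 2.09²/2 = 6.8614 m².
Resultant F = γ·h_c·A = 8.23059 × 2.90298 × 6.8614 = 163.941 kN.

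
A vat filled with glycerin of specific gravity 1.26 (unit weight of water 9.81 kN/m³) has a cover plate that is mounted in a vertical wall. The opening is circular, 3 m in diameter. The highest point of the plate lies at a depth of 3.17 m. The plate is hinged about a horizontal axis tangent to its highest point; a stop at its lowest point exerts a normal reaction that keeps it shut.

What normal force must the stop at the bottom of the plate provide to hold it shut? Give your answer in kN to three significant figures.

γ = 1.26 × 9.81 = 12.3606 kN/m³.
The centroid is at the centre, 1.5 m below the top of the plate, so the centroid depth is h_c = 3.17 + 1.5 = 4.67 m.
A = π(1.5)² = 7.06858 m².
Resultant F = γ·h_c·A = 12.3606 × 4.67 × 7.06858 = 408.027 kN.
I_c = πr⁴/4 = π × 1.5⁴/4 = 3.97608 m⁴.
Centre of pressure: y_p = y_c + I_c/(y_c·A) = 4.67 + 3.97608/(4.67 × 7.06858) = 4.67 + 0.12045 = 4.79045 m along the plane.
The resultant acts 1.5 + 0.12045 = 1.62045 m (along the plate) below the hinge at the top edge, so the moment about the hinge is M = F × 1.62045 = 408.027 × 1.62045 = 661.187 kN·m.
A normal force at the bottom, 3 m from the hinge, must supply this moment: P = 661.187/3 = 220.396 kN.

P ≈ 220 kN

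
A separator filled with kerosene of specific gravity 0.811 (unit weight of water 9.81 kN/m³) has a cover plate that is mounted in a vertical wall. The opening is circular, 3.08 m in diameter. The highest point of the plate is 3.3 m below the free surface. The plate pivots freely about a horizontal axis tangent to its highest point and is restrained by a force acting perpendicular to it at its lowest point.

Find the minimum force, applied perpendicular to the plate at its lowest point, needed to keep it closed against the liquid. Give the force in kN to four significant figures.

P ≈ 154.9 kN

γ = 0.811 × 9.81 = 7.95591 kN/m³.
The centroid is at the centre, 1.54 m below the top of the plate, so the centroid depth is h_c = 3.3 + 1.54 = 4.84 m.
A = π(1.54)² = 7.4506 m².
Resultant F = γ·h_c·A = 7.95591 × 4.84 × 7.4506 = 286.897 kN.
I_c = πr⁴/4 = π × 1.54⁴/4 = 4.41746 m⁴.
Centre of pressure: y_p = y_c + I_c/(y_c·A) = 4.84 + 4.41746/(4.84 × 7.4506) = 4.84 + 0.1225 = 4.9625 m along the plane.
The resultant acts 1.54 + 0.1225 = 1.6625 m (along the plate) below the hinge at the top edge, so the moment about the hinge is M = F × 1.6625 = 286.897 × 1.6625 = 476.966 kN·m.
A normal force at the bottom, 3.08 m from the hinge, must supply this moment: P = 476.966/3.08 = 154.859 kN.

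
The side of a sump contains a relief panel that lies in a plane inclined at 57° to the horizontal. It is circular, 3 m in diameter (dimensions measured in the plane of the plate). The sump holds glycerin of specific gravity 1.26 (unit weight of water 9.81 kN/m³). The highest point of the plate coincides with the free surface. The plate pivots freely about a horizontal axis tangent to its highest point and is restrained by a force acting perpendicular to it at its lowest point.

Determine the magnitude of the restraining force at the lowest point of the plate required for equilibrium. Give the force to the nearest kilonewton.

P ≈ 69 kN

γ = 1.26 × 9.81 = 12.3606 kN/m³.
Let θ = 57° be the plate's angle to the horizontal; measure y along the incline from where the plane meets the free surface. Vertical depth h = y·sinθ with sinθ = 0.838671.
The centroid is at the centre, 1.5 m below the top of the plate, so y_c = 1.5 m and h_c = 1.5 × 0.838671 = 1.25801 m.
A = π(1.5)² = 7.06858 m².
Resultant F = γ·h_c·A = 12.3606 × 1.25801 × 7.06858 = 109.915 kN.
I_c = πr⁴/4 = π × 1.5⁴/4 = 3.97608 m⁴.
Centre of pressure: y_p = y_c + I_c/(y_c·A) = 1.5 + 3.97608/(1.5 × 7.06858) = 1.5 + 0.375 = 1.875 m along the plane.
The resultant acts 1.5 + 0.375 = 1.875 m (along the plate) below the hinge at the top edge, so the moment about the hinge is M = F × 1.875 = 109.915 × 1.875 = 206.091 kN·m.
A normal force at the bottom, 3 m from the hinge, must supply this moment: P = 206.091/3 = 68.697 kN.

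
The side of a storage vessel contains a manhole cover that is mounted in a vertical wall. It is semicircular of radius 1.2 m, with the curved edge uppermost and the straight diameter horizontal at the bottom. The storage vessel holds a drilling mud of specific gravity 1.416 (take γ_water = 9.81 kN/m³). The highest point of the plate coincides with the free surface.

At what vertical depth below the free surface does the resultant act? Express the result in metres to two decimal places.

γ = 1.416 × 9.81 = 13.89096 kN/m³.
The centroid lies 4r/(3π) = 0.509296 m above the diameter, so r − 4r/(3π) = 1.2 − 0.509296 = 0.690704 m below the topmost point, so the centroid depth is h_c = 0.690704 m.
A = πr²/2 = π × 1.2²/2 = 2.26195 m².
Resultant F = γ·h_c·A = 13.89096 × 0.690704 × 2.26195 = 21.7024 kN.
I_c = (π/8 − 8/(9π))·r⁴ = 0.109757 × 1.2⁴ = 0.227592 m⁴.
Centre of pressure: y_p = y_c + I_c/(y_c·A) = 0.690704 + 0.227592/(0.690704 × 2.26195) = 0.690704 + 0.145674 = 0.836378 m along the plane.

h_p = 0.84 m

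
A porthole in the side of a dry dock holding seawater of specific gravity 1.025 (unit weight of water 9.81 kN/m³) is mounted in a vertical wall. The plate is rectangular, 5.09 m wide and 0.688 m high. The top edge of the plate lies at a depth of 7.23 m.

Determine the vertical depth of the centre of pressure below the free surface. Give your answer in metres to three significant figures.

h_p = 7.58 m

γ = 1.025 × 9.81 = 10.05525 kN/m³.
The centroid lies 0.688/2 = 0.344 m below the top edge, so the centroid depth is h_c = 7.23 + 0.344 = 7.574 m.
A = 5.09 × 0.688 = 3.50192 m².
Resultant F = γ·h_c·A = 10.05525 × 7.574 × 3.50192 = 266.701 kN.
I_c = b·h³/12 = 5.09 × 0.688³/12 = 0.138134 m⁴.
Centre of pressure: y_p = y_c + I_c/(y_c·A) = 7.574 + 0.138134/(7.574 × 3.50192) = 7.574 + 0.00520798 = 7.57921 m along the plane.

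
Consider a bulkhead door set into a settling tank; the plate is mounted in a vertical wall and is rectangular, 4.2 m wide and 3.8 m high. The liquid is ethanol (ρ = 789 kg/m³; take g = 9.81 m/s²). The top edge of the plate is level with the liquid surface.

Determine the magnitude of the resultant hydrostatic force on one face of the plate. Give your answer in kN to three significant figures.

γ = ρg = 789 × 9.81 / 1000 = 7.74009 kN/m³.
The centroid lies 3.8/2 = 1.9 m below the top edge, so the centroid depth is h_c = 1.9 m.
A = 4.2 × 3.8 = 15.96 m².
Resultant F = γ·h_c·A = 7.74009 × 1.9 × 15.96 = 234.71 kN.

F ≈ 235 kN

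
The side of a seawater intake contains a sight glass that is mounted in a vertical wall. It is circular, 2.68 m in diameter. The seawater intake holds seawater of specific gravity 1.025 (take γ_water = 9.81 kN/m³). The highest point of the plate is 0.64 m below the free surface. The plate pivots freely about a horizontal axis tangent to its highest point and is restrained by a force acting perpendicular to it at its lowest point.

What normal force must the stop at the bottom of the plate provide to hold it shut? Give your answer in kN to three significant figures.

γ = 1.025 × 9.81 = 10.05525 kN/m³.
The centroid is at the centre, 1.34 m below the top of the plate, so the centroid depth is h_c = 0.64 + 1.34 = 1.98 m.
A = π(1.34)² = 5.64104 m².
Resultant F = γ·h_c·A = 10.05525 × 1.98 × 5.64104 = 112.31 kN.
I_c = πr⁴/4 = π × 1.34⁴/4 = 2.53226 m⁴.
Centre of pressure: y_p = y_c + I_c/(y_c·A) = 1.98 + 2.53226/(1.98 × 5.64104) = 1.98 + 0.226717 = 2.20672 m along the plane.
The resultant acts 1.34 + 0.226717 = 1.56672 m (along the plate) below the hinge at the top edge, so the moment about the hinge is M = F × 1.56672 = 112.31 × 1.56672 = 175.958 kN·m.
A normal force at the bottom, 2.68 m from the hinge, must supply this moment: P = 175.958/2.68 = 65.656 kN.

P ≈ 65.7 kN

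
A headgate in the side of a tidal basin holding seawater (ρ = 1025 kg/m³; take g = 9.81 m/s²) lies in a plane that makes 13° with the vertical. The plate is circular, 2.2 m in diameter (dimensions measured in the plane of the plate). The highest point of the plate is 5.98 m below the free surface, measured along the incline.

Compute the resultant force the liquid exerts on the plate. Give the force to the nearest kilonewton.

F ≈ 264 kN

γ = ρg = 1025 × 9.81 / 1000 = 10.05525 kN/m³.
The plate makes 13° with the vertical, i.e. θ = 90° − 13° = 77° to the horizontal. Measuring y along the incline from the free-surface line, vertical depth h = y·sinθ with sinθ = 0.974370.
The centroid is at the centre, 1.1 m below the top of the plate, so y_c = 5.98 + 1.1 = 7.08 m and h_c = 7.08 × 0.974370 = 6.89854 m.
A = π(1.1)² = 3.80133 m².
Resultant F = γ·h_c·A = 10.05525 × 6.89854 × 3.80133 = 263.685 kN.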